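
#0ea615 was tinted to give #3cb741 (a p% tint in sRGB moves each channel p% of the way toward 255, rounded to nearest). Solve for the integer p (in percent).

19%

#0ea615 is rgb(14, 166, 21); #3cb741 is rgb(60, 183, 65).
On the R channel (widest range): 60 ≈ 14 + (p/100)(255 − 14), so p ≈ 100×(60 − 14)/(255 − 14) = 4600/241 = 19.09.
p = 19 reproduces all three channels after rounding.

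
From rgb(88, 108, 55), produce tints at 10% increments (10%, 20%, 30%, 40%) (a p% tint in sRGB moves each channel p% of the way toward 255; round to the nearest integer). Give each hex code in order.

10%: (88 + 16.7 = 104.7→105, 108 + 14.7 = 122.7→123, 55 + 20 = 75→75) → #697B4B
20%: (88 + 33.4 = 121.4→121, 108 + 29.4 = 137.4→137, 55 + 40 = 95→95) → #79895F
30%: (88 + 50.1 = 138.1→138, 108 + 44.1 = 152.1→152, 55 + 60 = 115→115) → #8A9873
40%: (88 + 66.8 = 154.8→155, 108 + 58.8 = 166.8→167, 55 + 80 = 135→135) → #9BA787

#697B4B, #79895F, #8A9873, #9BA787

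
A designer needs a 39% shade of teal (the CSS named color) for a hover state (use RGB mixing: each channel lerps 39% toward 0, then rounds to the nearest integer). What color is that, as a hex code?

#004e4e

CSS teal is rgb(0, 128, 128).
Per channel, c → c + 0.39(0 − c):
  R: 0 + 0 = 0 → 0
  G: 128 + 0.39×(0−128) = 128 − 49.92 = 78.08 → 78
  B: 128 + 0.39×(0−128) = 128 − 49.92 = 78.08 → 78
rgb(0, 78, 78) = #004e4e.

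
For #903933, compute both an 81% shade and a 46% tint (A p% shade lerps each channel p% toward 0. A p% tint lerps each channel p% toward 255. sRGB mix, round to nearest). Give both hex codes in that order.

#1B0B0A, #C39491

#903933 is rgb(144, 57, 51).
81% shade:
  R: 144 − 116.64 = 27.36 → 27
  G: 57 + 0.81×(0−57) = 57 − 46.17 = 10.83 → 11
  B: 51 + 0.81×(0−51) = 51 − 41.31 = 9.69 → 10
  → #1B0B0A
46% tint:
  R: 144 + 51.06 = 195.06 → 195
  G: 57 + 91.08 = 148.08 → 148
  B: 51 + 0.46×(255−51) = 51 + 93.84 = 144.84 → 145
  → #C39491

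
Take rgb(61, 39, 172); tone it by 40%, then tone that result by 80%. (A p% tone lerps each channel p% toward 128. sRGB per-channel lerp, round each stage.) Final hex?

A 40% tone moves each channel 40% toward 128:
  R: 61 + 26.8 = 87.8 → 88
  G: 39 + 0.4×(128−39) = 39 + 35.6 = 74.6 → 75
  B: 172 + 0.4×(128−172) = 172 − 17.6 = 154.4 → 154
After the tone: rgb(88, 75, 154) = #584B9A.
Lerp each channel 80% toward 128:
  R: 88 + 32 = 120 → 120
  G: 75 + 42.4 = 117.4 → 117
  B: 154 + 0.8×(128−154) = 154 − 20.8 = 133.2 → 133
rgb(120, 117, 133) = #787585.

#787585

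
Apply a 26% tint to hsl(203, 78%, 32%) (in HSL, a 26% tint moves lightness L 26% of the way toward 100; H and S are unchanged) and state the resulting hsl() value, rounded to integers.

L moves 26% from 32 toward 100: 32 + 17.68 = 49.68 → 50.
H and S are unchanged.

hsl(203, 78%, 50%)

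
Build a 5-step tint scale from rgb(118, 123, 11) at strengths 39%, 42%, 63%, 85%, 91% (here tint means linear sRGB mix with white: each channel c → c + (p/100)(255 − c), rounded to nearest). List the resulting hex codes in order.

#abae6a, #b0b271, #cccea5, #eaebda, #f3f3e9

39%: (118 + 53.43 = 171.43→171, 123 + 51.48 = 174.48→174, 11 + 95.16 = 106.16→106) → #abae6a
42%: (118 + 57.54 = 175.54→176, 123 + 55.44 = 178.44→178, 11 + 102.48 = 113.48→113) → #b0b271
63%: (118 + 86.31 = 204.31→204, 123 + 83.16 = 206.16→206, 11 + 153.72 = 164.72→165) → #cccea5
85%: (118 + 116.45 = 234.45→234, 123 + 112.2 = 235.2→235, 11 + 207.4 = 218.4→218) → #eaebda
91%: (118 + 124.67 = 242.67→243, 123 + 120.12 = 243.12→243, 11 + 222.04 = 233.04→233) → #f3f3e9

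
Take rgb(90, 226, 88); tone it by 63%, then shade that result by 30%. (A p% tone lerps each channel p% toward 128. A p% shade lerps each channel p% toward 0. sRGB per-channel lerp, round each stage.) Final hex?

#50734f

A 63% tone moves each channel 63% toward 128:
  R: 90 + 23.94 = 113.94 → 114
  G: 226 + 0.63×(128−226) = 226 − 61.74 = 164.26 → 164
  B: 88 + 25.2 = 113.2 → 113
After the tone: rgb(114, 164, 113) = #72a471.
Per channel, c → c + 0.3(0 − c):
  R: 114 + 0.3×(0−114) = 114 − 34.2 = 79.8 → 80
  G: 164 + 0.3×(0−164) = 164 − 49.2 = 114.8 → 115
  B: 113 − 33.9 = 79.1 → 79
rgb(80, 115, 79) = #50734f.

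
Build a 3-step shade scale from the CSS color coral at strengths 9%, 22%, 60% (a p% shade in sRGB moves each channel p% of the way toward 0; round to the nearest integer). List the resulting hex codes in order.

CSS coral is rgb(255, 127, 80).
9%: (255 − 22.95 = 232.05→232, 127 − 11.43 = 115.57→116, 80 − 7.2 = 72.8→73) → #E87449
22%: (255 − 56.1 = 198.9→199, 127 − 27.94 = 99.06→99, 80 − 17.6 = 62.4→62) → #C7633E
60%: (255 − 153 = 102→102, 127 − 76.2 = 50.8→51, 80 − 48 = 32→32) → #663320

#E87449, #C7633E, #663320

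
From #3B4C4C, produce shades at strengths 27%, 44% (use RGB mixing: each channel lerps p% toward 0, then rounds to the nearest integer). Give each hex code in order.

#3B4C4C is rgb(59, 76, 76).
27%: (59 − 15.93 = 43.07→43, 76 − 20.52 = 55.48→55, 76 − 20.52 = 55.48→55) → #2B3737
44%: (59 − 25.96 = 33.04→33, 76 − 33.44 = 42.56→43, 76 − 33.44 = 42.56→43) → #212B2B

#2B3737, #212B2B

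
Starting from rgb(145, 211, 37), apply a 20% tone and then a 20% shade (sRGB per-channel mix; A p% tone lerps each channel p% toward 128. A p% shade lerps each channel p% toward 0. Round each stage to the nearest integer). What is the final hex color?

A 20% tone moves each channel 20% toward 128:
  R: 145 + 0.2×(128−145) = 145 − 3.4 = 141.6 → 142
  G: 211 + 0.2×(128−211) = 211 − 16.6 = 194.4 → 194
  B: 37 + 18.2 = 55.2 → 55
After the tone: rgb(142, 194, 55) = #8EC237.
Per channel, c → c + 0.2(0 − c):
  R: 142 + 0.2×(0−142) = 142 − 28.4 = 113.6 → 114
  G: 194 + 0.2×(0−194) = 194 − 38.8 = 155.2 → 155
  B: 55 − 11 = 44 → 44
rgb(114, 155, 44) = #729B2C.

#729B2C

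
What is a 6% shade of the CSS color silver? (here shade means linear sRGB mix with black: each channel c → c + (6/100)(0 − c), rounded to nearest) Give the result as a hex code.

CSS silver is rgb(192, 192, 192).
Lerp each channel 6% toward 0:
  R: 192 + 0.06×(0−192) = 192 − 11.52 = 180.48 → 180
  G: 192 − 11.52 = 180.48 → 180
  B: 192 + 0.06×(0−192) = 192 − 11.52 = 180.48 → 180
rgb(180, 180, 180) = #B4B4B4.

#B4B4B4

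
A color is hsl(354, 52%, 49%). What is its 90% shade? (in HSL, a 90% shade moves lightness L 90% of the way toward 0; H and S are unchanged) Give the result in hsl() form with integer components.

hsl(354, 52%, 5%)

L moves 90% from 49 toward 0: 49 − 44.1 = 4.9 → 5.
H and S are unchanged.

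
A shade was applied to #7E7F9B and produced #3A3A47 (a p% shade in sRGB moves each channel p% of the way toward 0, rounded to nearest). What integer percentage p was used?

#7E7F9B is rgb(126, 127, 155); #3A3A47 is rgb(58, 58, 71).
On the B channel (widest range): 71 ≈ 155 + (p/100)(0 − 155), so p ≈ 100×(71 − 155)/(0 − 155) = -8400/-155 = 54.19.
p = 54 reproduces all three channels after rounding.

54%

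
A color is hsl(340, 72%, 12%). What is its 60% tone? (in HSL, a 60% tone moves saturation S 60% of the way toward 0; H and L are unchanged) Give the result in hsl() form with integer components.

S moves 60% from 72 toward 0: 72 − 43.2 = 28.8 → 29.
H and L are unchanged.

hsl(340, 29%, 12%)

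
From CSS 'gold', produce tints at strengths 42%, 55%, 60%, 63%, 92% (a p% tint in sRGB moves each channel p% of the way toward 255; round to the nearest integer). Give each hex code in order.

#ffe86b, #ffed8c, #ffef99, #fff0a1, #fffceb

CSS gold is rgb(255, 215, 0).
42%: (255→255, 215 + 16.8 = 231.8→232, 0 + 107.1 = 107.1→107) → #ffe86b
55%: (255→255, 215 + 22 = 237→237, 0 + 140.25 = 140.25→140) → #ffed8c
60%: (255→255, 215 + 24 = 239→239, 0 + 153 = 153→153) → #ffef99
63%: (255→255, 215 + 25.2 = 240.2→240, 0 + 160.65 = 160.65→161) → #fff0a1
92%: (255→255, 215 + 36.8 = 251.8→252, 0 + 234.6 = 234.6→235) → #fffceb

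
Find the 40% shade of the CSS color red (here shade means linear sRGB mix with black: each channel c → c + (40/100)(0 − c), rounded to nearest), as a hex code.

#990000

CSS red is rgb(255, 0, 0).
Lerp each channel 40% toward 0:
  R: 255 + 0.4×(0−255) = 255 − 102 = 153 → 153
  G: 0 + 0 = 0 → 0
  B: 0 + 0.4×(0−0) = 0 + 0 = 0 → 0
rgb(153, 0, 0) = #990000.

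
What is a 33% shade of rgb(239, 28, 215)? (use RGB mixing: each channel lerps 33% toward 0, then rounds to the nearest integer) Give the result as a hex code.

#A01390

A 33% shade moves each channel 33% toward 0:
  R: 239 − 78.87 = 160.13 → 160
  G: 28 + 0.33×(0−28) = 28 − 9.24 = 18.76 → 19
  B: 215 + 0.33×(0−215) = 215 − 70.95 = 144.05 → 144
rgb(160, 19, 144) = #A01390.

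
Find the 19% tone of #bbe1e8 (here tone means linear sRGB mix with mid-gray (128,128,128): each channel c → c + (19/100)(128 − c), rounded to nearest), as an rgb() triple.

#bbe1e8 is rgb(187, 225, 232).
A 19% tone moves each channel 19% toward 128:
  R: 187 − 11.21 = 175.79 → 176
  G: 225 + 0.19×(128−225) = 225 − 18.43 = 206.57 → 207
  B: 232 − 19.76 = 212.24 → 212

rgb(176, 207, 212)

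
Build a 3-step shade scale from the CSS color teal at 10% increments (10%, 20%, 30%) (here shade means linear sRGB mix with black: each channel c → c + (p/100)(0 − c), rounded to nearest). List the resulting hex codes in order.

#007373, #006666, #005a5a

CSS teal is rgb(0, 128, 128).
10%: (0→0, 128 − 12.8 = 115.2→115, 128 − 12.8 = 115.2→115) → #007373
20%: (0→0, 128 − 25.6 = 102.4→102, 128 − 25.6 = 102.4→102) → #006666
30%: (0→0, 128 − 38.4 = 89.6→90, 128 − 38.4 = 89.6→90) → #005a5a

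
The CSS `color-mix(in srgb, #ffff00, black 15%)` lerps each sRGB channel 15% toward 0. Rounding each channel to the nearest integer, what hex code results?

#d9d900

#ffff00 is rgb(255, 255, 0).
Lerp each channel 15% toward 0:
  R: 255 + 0.15×(0−255) = 255 − 38.25 = 216.75 → 217
  G: 255 + 0.15×(0−255) = 255 − 38.25 = 216.75 → 217
  B: 0 + 0.15×(0−0) = 0 + 0 = 0 → 0
rgb(217, 217, 0) = #d9d900.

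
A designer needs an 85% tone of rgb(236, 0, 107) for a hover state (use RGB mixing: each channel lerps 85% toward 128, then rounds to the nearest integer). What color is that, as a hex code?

An 85% tone moves each channel 85% toward 128:
  R: 236 + 0.85×(128−236) = 236 − 91.8 = 144.2 → 144
  G: 0 + 0.85×(128−0) = 0 + 108.8 = 108.8 → 109
  B: 107 + 17.85 = 124.85 → 125
rgb(144, 109, 125) = #906d7d.

#906d7d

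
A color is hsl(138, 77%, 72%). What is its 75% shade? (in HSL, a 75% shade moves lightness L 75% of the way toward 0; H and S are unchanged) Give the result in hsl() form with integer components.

L moves 75% from 72 toward 0: 72 − 54 = 18 → 18.
H and S are unchanged.

hsl(138, 77%, 18%)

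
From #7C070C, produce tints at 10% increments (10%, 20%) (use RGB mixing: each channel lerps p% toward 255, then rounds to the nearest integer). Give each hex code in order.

#7C070C is rgb(124, 7, 12).
10%: (124 + 13.1 = 137.1→137, 7 + 24.8 = 31.8→32, 12 + 24.3 = 36.3→36) → #892024
20%: (124 + 26.2 = 150.2→150, 7 + 49.6 = 56.6→57, 12 + 48.6 = 60.6→61) → #96393D

#892024, #96393D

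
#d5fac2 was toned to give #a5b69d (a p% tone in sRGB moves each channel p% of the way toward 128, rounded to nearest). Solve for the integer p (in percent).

56%

#d5fac2 is rgb(213, 250, 194); #a5b69d is rgb(165, 182, 157).
On the G channel (widest range): 182 ≈ 250 + (p/100)(128 − 250), so p ≈ 100×(182 − 250)/(128 − 250) = -6800/-122 = 55.74.
p = 56 reproduces all three channels after rounding.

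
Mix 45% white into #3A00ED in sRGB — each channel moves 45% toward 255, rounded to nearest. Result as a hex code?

#9373F5

#3A00ED is rgb(58, 0, 237).
Per channel, c → c + 0.45(255 − c):
  R: 58 + 0.45×(255−58) = 58 + 88.65 = 146.65 → 147
  G: 0 + 0.45×(255−0) = 0 + 114.75 = 114.75 → 115
  B: 237 + 8.1 = 245.1 → 245
rgb(147, 115, 245) = #9373F5.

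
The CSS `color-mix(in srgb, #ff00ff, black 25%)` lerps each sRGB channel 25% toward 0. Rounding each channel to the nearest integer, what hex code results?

#ff00ff is rgb(255, 0, 255).
A 25% shade moves each channel 25% toward 0:
  R: 255 + 0.25×(0−255) = 255 − 63.75 = 191.25 → 191
  G: 0 + 0.25×(0−0) = 0 + 0 = 0 → 0
  B: 255 − 63.75 = 191.25 → 191
rgb(191, 0, 191) = #bf00bf.

#bf00bf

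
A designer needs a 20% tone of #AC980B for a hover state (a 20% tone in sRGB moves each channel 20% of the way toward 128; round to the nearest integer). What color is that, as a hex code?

#AC980B is rgb(172, 152, 11).
A 20% tone moves each channel 20% toward 128:
  R: 172 + 0.2×(128−172) = 172 − 8.8 = 163.2 → 163
  G: 152 − 4.8 = 147.2 → 147
  B: 11 + 0.2×(128−11) = 11 + 23.4 = 34.4 → 34
rgb(163, 147, 34) = #A39322.

#A39322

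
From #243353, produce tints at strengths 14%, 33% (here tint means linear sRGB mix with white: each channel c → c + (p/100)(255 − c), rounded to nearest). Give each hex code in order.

#243353 is rgb(36, 51, 83).
14%: (36 + 30.66 = 66.66→67, 51 + 28.56 = 79.56→80, 83 + 24.08 = 107.08→107) → #43506B
33%: (36 + 72.27 = 108.27→108, 51 + 67.32 = 118.32→118, 83 + 56.76 = 139.76→140) → #6C768C

#43506B, #6C768C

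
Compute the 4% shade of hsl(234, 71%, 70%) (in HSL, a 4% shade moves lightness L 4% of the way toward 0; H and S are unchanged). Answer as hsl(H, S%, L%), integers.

hsl(234, 71%, 67%)

L moves 4% from 70 toward 0: 70 − 2.8 = 67.2 → 67.
H and S are unchanged.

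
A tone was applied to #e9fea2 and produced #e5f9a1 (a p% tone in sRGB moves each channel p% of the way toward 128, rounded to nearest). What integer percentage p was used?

4%

#e9fea2 is rgb(233, 254, 162); #e5f9a1 is rgb(229, 249, 161).
On the G channel (widest range): 249 ≈ 254 + (p/100)(128 − 254), so p ≈ 100×(249 − 254)/(128 − 254) = -500/-126 = 3.97.
p = 4 reproduces all three channels after rounding.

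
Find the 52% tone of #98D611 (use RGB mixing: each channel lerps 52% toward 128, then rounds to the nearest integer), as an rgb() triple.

#98D611 is rgb(152, 214, 17).
A 52% tone moves each channel 52% toward 128:
  R: 152 − 12.48 = 139.52 → 140
  G: 214 + 0.52×(128−214) = 214 − 44.72 = 169.28 → 169
  B: 17 + 0.52×(128−17) = 17 + 57.72 = 74.72 → 75

rgb(140, 169, 75)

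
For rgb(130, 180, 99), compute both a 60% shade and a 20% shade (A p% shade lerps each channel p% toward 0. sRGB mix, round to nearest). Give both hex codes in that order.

60% shade:
  R: 130 + 0.6×(0−130) = 130 − 78 = 52 → 52
  G: 180 − 108 = 72 → 72
  B: 99 − 59.4 = 39.6 → 40
  → #344828
20% shade:
  R: 130 + 0.2×(0−130) = 130 − 26 = 104 → 104
  G: 180 − 36 = 144 → 144
  B: 99 − 19.8 = 79.2 → 79
  → #68904f

#344828, #68904f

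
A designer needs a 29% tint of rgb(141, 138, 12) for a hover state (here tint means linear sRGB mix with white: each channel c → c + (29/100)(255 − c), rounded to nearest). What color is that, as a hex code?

Per channel, c → c + 0.29(255 − c):
  R: 141 + 0.29×(255−141) = 141 + 33.06 = 174.06 → 174
  G: 138 + 33.93 = 171.93 → 172
  B: 12 + 0.29×(255−12) = 12 + 70.47 = 82.47 → 82
rgb(174, 172, 82) = #aeac52.

#aeac52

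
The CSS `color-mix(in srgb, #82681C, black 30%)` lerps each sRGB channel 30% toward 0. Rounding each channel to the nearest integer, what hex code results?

#5B4914

#82681C is rgb(130, 104, 28).
Lerp each channel 30% toward 0:
  R: 130 + 0.3×(0−130) = 130 − 39 = 91 → 91
  G: 104 − 31.2 = 72.8 → 73
  B: 28 − 8.4 = 19.6 → 20
rgb(91, 73, 20) = #5B4914.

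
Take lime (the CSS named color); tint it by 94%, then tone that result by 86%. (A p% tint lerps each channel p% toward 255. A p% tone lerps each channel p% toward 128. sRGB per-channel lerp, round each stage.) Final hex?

CSS lime is rgb(0, 255, 0).
A 94% tint moves each channel 94% toward 255:
  R: 0 + 0.94×(255−0) = 0 + 239.7 = 239.7 → 240
  G: 255 + 0 = 255 → 255
  B: 0 + 239.7 = 239.7 → 240
After the tint: rgb(240, 255, 240) = #f0fff0.
Per channel, c → c + 0.86(128 − c):
  R: 240 − 96.32 = 143.68 → 144
  G: 255 − 109.22 = 145.78 → 146
  B: 240 + 0.86×(128−240) = 240 − 96.32 = 143.68 → 144
rgb(144, 146, 144) = #909290.

#909290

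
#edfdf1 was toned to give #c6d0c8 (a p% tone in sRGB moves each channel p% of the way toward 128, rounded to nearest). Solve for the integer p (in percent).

#edfdf1 is rgb(237, 253, 241); #c6d0c8 is rgb(198, 208, 200).
On the G channel (widest range): 208 ≈ 253 + (p/100)(128 − 253), so p ≈ 100×(208 − 253)/(128 − 253) = -4500/-125 = 36.00.
p = 36 reproduces all three channels after rounding.

36%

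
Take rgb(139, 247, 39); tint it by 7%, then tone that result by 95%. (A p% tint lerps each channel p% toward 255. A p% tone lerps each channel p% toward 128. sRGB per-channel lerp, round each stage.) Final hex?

Per channel, c → c + 0.07(255 − c):
  R: 139 + 8.12 = 147.12 → 147
  G: 247 + 0.07×(255−247) = 247 + 0.56 = 247.56 → 248
  B: 39 + 0.07×(255−39) = 39 + 15.12 = 54.12 → 54
After the tint: rgb(147, 248, 54) = #93F836.
A 95% tone moves each channel 95% toward 128:
  R: 147 + 0.95×(128−147) = 147 − 18.05 = 128.95 → 129
  G: 248 − 114 = 134 → 134
  B: 54 + 70.3 = 124.3 → 124
rgb(129, 134, 124) = #81867C.

#81867C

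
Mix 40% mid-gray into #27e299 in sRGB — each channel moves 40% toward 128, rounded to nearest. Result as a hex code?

#4bbb8f

#27e299 is rgb(39, 226, 153).
A 40% tone moves each channel 40% toward 128:
  R: 39 + 35.6 = 74.6 → 75
  G: 226 + 0.4×(128−226) = 226 − 39.2 = 186.8 → 187
  B: 153 − 10 = 143 → 143
rgb(75, 187, 143) = #4bbb8f.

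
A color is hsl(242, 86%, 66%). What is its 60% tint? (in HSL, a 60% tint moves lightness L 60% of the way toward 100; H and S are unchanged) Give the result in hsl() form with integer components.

L moves 60% from 66 toward 100: 66 + 20.4 = 86.4 → 86.
H and S are unchanged.

hsl(242, 86%, 86%)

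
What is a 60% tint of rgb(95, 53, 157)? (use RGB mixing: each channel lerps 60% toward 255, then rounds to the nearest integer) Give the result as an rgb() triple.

rgb(191, 174, 216)

A 60% tint moves each channel 60% toward 255:
  R: 95 + 96 = 191 → 191
  G: 53 + 0.6×(255−53) = 53 + 121.2 = 174.2 → 174
  B: 157 + 0.6×(255−157) = 157 + 58.8 = 215.8 → 216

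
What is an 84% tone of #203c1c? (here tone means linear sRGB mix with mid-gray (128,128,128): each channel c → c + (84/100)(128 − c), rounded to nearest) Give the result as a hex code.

#717570

#203c1c is rgb(32, 60, 28).
Per channel, c → c + 0.84(128 − c):
  R: 32 + 0.84×(128−32) = 32 + 80.64 = 112.64 → 113
  G: 60 + 0.84×(128−60) = 60 + 57.12 = 117.12 → 117
  B: 28 + 0.84×(128−28) = 28 + 84 = 112 → 112
rgb(113, 117, 112) = #717570.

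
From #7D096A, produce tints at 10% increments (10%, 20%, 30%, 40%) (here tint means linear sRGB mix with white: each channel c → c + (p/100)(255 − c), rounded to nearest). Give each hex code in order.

#7D096A is rgb(125, 9, 106).
10%: (125 + 13 = 138→138, 9 + 24.6 = 33.6→34, 106 + 14.9 = 120.9→121) → #8A2279
20%: (125 + 26 = 151→151, 9 + 49.2 = 58.2→58, 106 + 29.8 = 135.8→136) → #973A88
30%: (125 + 39 = 164→164, 9 + 73.8 = 82.8→83, 106 + 44.7 = 150.7→151) → #A45397
40%: (125 + 52 = 177→177, 9 + 98.4 = 107.4→107, 106 + 59.6 = 165.6→166) → #B16BA6

#8A2279, #973A88, #A45397, #B16BA6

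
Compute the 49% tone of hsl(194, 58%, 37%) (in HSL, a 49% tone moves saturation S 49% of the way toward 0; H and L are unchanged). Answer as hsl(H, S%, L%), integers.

S moves 49% from 58 toward 0: 58 − 28.42 = 29.58 → 30.
H and L are unchanged.

hsl(194, 30%, 37%)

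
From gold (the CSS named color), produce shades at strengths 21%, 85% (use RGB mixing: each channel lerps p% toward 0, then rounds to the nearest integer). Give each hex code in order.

#c9aa00, #262000

CSS gold is rgb(255, 215, 0).
21%: (255 − 53.55 = 201.45→201, 215 − 45.15 = 169.85→170, 0→0) → #c9aa00
85%: (255 − 216.75 = 38.25→38, 215 − 182.75 = 32.25→32, 0→0) → #262000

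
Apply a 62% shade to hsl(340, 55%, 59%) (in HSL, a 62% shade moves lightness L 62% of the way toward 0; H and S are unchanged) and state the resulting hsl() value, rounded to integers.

L moves 62% from 59 toward 0: 59 − 36.58 = 22.42 → 22.
H and S are unchanged.

hsl(340, 55%, 22%)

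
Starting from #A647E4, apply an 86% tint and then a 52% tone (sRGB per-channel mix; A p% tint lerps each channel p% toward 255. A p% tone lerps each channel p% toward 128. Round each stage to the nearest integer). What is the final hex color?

#B7B0BB

#A647E4 is rgb(166, 71, 228).
Per channel, c → c + 0.86(255 − c):
  R: 166 + 0.86×(255−166) = 166 + 76.54 = 242.54 → 243
  G: 71 + 0.86×(255−71) = 71 + 158.24 = 229.24 → 229
  B: 228 + 23.22 = 251.22 → 251
After the tint: rgb(243, 229, 251) = #F3E5FB.
Lerp each channel 52% toward 128:
  R: 243 + 0.52×(128−243) = 243 − 59.8 = 183.2 → 183
  G: 229 + 0.52×(128−229) = 229 − 52.52 = 176.48 → 176
  B: 251 + 0.52×(128−251) = 251 − 63.96 = 187.04 → 187
rgb(183, 176, 187) = #B7B0BB.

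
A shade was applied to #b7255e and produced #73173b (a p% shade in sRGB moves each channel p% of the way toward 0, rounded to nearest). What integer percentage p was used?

#b7255e is rgb(183, 37, 94); #73173b is rgb(115, 23, 59).
On the R channel (widest range): 115 ≈ 183 + (p/100)(0 − 183), so p ≈ 100×(115 − 183)/(0 − 183) = -6800/-183 = 37.16.
p = 37 reproduces all three channels after rounding.

37%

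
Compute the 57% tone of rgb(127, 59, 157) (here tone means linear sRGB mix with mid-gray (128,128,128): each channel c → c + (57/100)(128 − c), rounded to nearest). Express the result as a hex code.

#80628C

Lerp each channel 57% toward 128:
  R: 127 + 0.57×(128−127) = 127 + 0.57 = 127.57 → 128
  G: 59 + 39.33 = 98.33 → 98
  B: 157 + 0.57×(128−157) = 157 − 16.53 = 140.47 → 140
rgb(128, 98, 140) = #80628C.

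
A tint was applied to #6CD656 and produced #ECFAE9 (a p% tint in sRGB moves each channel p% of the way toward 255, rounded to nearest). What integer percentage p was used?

#6CD656 is rgb(108, 214, 86); #ECFAE9 is rgb(236, 250, 233).
On the B channel (widest range): 233 ≈ 86 + (p/100)(255 − 86), so p ≈ 100×(233 − 86)/(255 − 86) = 14700/169 = 86.98.
p = 87 reproduces all three channels after rounding.

87%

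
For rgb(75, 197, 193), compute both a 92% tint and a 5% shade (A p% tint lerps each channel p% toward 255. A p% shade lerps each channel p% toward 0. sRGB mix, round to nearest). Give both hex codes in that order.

#f1fafa, #47bbb7

92% tint:
  R: 75 + 165.6 = 240.6 → 241
  G: 197 + 53.36 = 250.36 → 250
  B: 193 + 57.04 = 250.04 → 250
  → #f1fafa
5% shade:
  R: 75 + 0.05×(0−75) = 75 − 3.75 = 71.25 → 71
  G: 197 − 9.85 = 187.15 → 187
  B: 193 + 0.05×(0−193) = 193 − 9.65 = 183.35 → 183
  → #47bbb7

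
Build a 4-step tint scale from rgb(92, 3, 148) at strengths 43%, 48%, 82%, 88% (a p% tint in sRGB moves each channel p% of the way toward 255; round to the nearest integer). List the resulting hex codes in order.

43%: (92 + 70.09 = 162.09→162, 3 + 108.36 = 111.36→111, 148 + 46.01 = 194.01→194) → #A26FC2
48%: (92 + 78.24 = 170.24→170, 3 + 120.96 = 123.96→124, 148 + 51.36 = 199.36→199) → #AA7CC7
82%: (92 + 133.66 = 225.66→226, 3 + 206.64 = 209.64→210, 148 + 87.74 = 235.74→236) → #E2D2EC
88%: (92 + 143.44 = 235.44→235, 3 + 221.76 = 224.76→225, 148 + 94.16 = 242.16→242) → #EBE1F2

#A26FC2, #AA7CC7, #E2D2EC, #EBE1F2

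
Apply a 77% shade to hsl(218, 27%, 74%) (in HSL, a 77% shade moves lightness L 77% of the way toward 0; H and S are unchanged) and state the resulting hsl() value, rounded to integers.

hsl(218, 27%, 17%)

L moves 77% from 74 toward 0: 74 − 56.98 = 17.02 → 17.
H and S are unchanged.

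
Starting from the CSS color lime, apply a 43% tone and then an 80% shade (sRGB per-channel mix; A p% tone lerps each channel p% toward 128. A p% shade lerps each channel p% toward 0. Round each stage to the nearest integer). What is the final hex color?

#0B280B

CSS lime is rgb(0, 255, 0).
Lerp each channel 43% toward 128:
  R: 0 + 0.43×(128−0) = 0 + 55.04 = 55.04 → 55
  G: 255 + 0.43×(128−255) = 255 − 54.61 = 200.39 → 200
  B: 0 + 0.43×(128−0) = 0 + 55.04 = 55.04 → 55
After the tone: rgb(55, 200, 55) = #37C837.
Lerp each channel 80% toward 0:
  R: 55 − 44 = 11 → 11
  G: 200 − 160 = 40 → 40
  B: 55 + 0.8×(0−55) = 55 − 44 = 11 → 11
rgb(11, 40, 11) = #0B280B.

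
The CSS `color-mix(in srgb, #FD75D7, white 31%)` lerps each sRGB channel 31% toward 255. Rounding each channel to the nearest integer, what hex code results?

#FD75D7 is rgb(253, 117, 215).
A 31% tint moves each channel 31% toward 255:
  R: 253 + 0.62 = 253.62 → 254
  G: 117 + 42.78 = 159.78 → 160
  B: 215 + 12.4 = 227.4 → 227
rgb(254, 160, 227) = #FEA0E3.

#FEA0E3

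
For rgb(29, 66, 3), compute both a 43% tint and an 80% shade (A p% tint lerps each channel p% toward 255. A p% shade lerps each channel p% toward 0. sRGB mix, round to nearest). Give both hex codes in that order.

#7e936f, #060d01

43% tint:
  R: 29 + 0.43×(255−29) = 29 + 97.18 = 126.18 → 126
  G: 66 + 0.43×(255−66) = 66 + 81.27 = 147.27 → 147
  B: 3 + 0.43×(255−3) = 3 + 108.36 = 111.36 → 111
  → #7e936f
80% shade:
  R: 29 − 23.2 = 5.8 → 6
  G: 66 − 52.8 = 13.2 → 13
  B: 3 − 2.4 = 0.6 → 1
  → #060d01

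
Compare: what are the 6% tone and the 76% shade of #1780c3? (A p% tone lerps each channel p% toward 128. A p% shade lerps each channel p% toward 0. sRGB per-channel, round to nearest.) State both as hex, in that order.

#1d80bf, #061f2f

#1780c3 is rgb(23, 128, 195).
6% tone:
  R: 23 + 6.3 = 29.3 → 29
  G: 128 + 0 = 128 → 128
  B: 195 + 0.06×(128−195) = 195 − 4.02 = 190.98 → 191
  → #1d80bf
76% shade:
  R: 23 + 0.76×(0−23) = 23 − 17.48 = 5.52 → 6
  G: 128 − 97.28 = 30.72 → 31
  B: 195 + 0.76×(0−195) = 195 − 148.2 = 46.8 → 47
  → #061f2f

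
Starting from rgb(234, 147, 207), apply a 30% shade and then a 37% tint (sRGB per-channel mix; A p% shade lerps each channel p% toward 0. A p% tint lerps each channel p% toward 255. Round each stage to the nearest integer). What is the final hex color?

A 30% shade moves each channel 30% toward 0:
  R: 234 + 0.3×(0−234) = 234 − 70.2 = 163.8 → 164
  G: 147 + 0.3×(0−147) = 147 − 44.1 = 102.9 → 103
  B: 207 − 62.1 = 144.9 → 145
After the shade: rgb(164, 103, 145) = #a46791.
Per channel, c → c + 0.37(255 − c):
  R: 164 + 0.37×(255−164) = 164 + 33.67 = 197.67 → 198
  G: 103 + 56.24 = 159.24 → 159
  B: 145 + 40.7 = 185.7 → 186
rgb(198, 159, 186) = #c69fba.

#c69fba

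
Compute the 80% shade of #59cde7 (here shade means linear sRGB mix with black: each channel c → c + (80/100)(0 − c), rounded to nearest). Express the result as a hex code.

#12292e

#59cde7 is rgb(89, 205, 231).
Per channel, c → c + 0.8(0 − c):
  R: 89 + 0.8×(0−89) = 89 − 71.2 = 17.8 → 18
  G: 205 + 0.8×(0−205) = 205 − 164 = 41 → 41
  B: 231 + 0.8×(0−231) = 231 − 184.8 = 46.2 → 46
rgb(18, 41, 46) = #12292e.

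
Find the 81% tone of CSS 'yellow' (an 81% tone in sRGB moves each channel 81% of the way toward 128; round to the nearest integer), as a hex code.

#989868

CSS yellow is rgb(255, 255, 0).
Lerp each channel 81% toward 128:
  R: 255 − 102.87 = 152.13 → 152
  G: 255 − 102.87 = 152.13 → 152
  B: 0 + 103.68 = 103.68 → 104
rgb(152, 152, 104) = #989868.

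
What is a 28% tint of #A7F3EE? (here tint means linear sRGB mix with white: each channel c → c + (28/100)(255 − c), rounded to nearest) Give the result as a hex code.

#C0F6F3

#A7F3EE is rgb(167, 243, 238).
A 28% tint moves each channel 28% toward 255:
  R: 167 + 24.64 = 191.64 → 192
  G: 243 + 0.28×(255−243) = 243 + 3.36 = 246.36 → 246
  B: 238 + 0.28×(255−238) = 238 + 4.76 = 242.76 → 243
rgb(192, 246, 243) = #C0F6F3.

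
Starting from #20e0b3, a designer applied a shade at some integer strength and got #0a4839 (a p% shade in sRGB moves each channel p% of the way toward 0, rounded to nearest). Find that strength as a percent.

#20e0b3 is rgb(32, 224, 179); #0a4839 is rgb(10, 72, 57).
On the G channel (widest range): 72 ≈ 224 + (p/100)(0 − 224), so p ≈ 100×(72 − 224)/(0 − 224) = -15200/-224 = 67.86.
p = 68 reproduces all three channels after rounding.

68%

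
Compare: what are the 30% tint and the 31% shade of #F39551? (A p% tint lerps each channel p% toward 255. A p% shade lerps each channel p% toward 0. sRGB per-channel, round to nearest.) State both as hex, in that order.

#F7B585, #A86738

#F39551 is rgb(243, 149, 81).
30% tint:
  R: 243 + 0.3×(255−243) = 243 + 3.6 = 246.6 → 247
  G: 149 + 0.3×(255−149) = 149 + 31.8 = 180.8 → 181
  B: 81 + 52.2 = 133.2 → 133
  → #F7B585
31% shade:
  R: 243 + 0.31×(0−243) = 243 − 75.33 = 167.67 → 168
  G: 149 + 0.31×(0−149) = 149 − 46.19 = 102.81 → 103
  B: 81 + 0.31×(0−81) = 81 − 25.11 = 55.89 → 56
  → #A86738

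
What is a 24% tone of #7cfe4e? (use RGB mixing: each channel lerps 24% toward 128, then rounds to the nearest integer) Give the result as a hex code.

#7de05a

#7cfe4e is rgb(124, 254, 78).
Per channel, c → c + 0.24(128 − c):
  R: 124 + 0.96 = 124.96 → 125
  G: 254 + 0.24×(128−254) = 254 − 30.24 = 223.76 → 224
  B: 78 + 12 = 90 → 90
rgb(125, 224, 90) = #7de05a.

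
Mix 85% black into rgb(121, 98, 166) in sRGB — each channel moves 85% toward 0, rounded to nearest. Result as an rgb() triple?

rgb(18, 15, 25)

An 85% shade moves each channel 85% toward 0:
  R: 121 − 102.85 = 18.15 → 18
  G: 98 − 83.3 = 14.7 → 15
  B: 166 − 141.1 = 24.9 → 25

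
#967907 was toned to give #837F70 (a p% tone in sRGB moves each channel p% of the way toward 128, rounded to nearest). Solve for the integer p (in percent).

87%

#967907 is rgb(150, 121, 7); #837F70 is rgb(131, 127, 112).
On the B channel (widest range): 112 ≈ 7 + (p/100)(128 − 7), so p ≈ 100×(112 − 7)/(128 − 7) = 10500/121 = 86.78.
p = 87 reproduces all three channels after rounding.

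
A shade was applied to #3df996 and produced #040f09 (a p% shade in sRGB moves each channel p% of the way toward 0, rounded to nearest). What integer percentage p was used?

#3df996 is rgb(61, 249, 150); #040f09 is rgb(4, 15, 9).
On the G channel (widest range): 15 ≈ 249 + (p/100)(0 − 249), so p ≈ 100×(15 − 249)/(0 − 249) = -23400/-249 = 93.98.
p = 94 reproduces all three channels after rounding.

94%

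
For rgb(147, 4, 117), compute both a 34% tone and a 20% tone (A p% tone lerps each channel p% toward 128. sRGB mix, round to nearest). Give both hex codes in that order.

#8D2E79, #8F1D77

34% tone:
  R: 147 + 0.34×(128−147) = 147 − 6.46 = 140.54 → 141
  G: 4 + 0.34×(128−4) = 4 + 42.16 = 46.16 → 46
  B: 117 + 3.74 = 120.74 → 121
  → #8D2E79
20% tone:
  R: 147 − 3.8 = 143.2 → 143
  G: 4 + 0.2×(128−4) = 4 + 24.8 = 28.8 → 29
  B: 117 + 0.2×(128−117) = 117 + 2.2 = 119.2 → 119
  → #8F1D77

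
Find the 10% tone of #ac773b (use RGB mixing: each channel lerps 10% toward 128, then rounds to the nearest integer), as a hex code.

#a87842

#ac773b is rgb(172, 119, 59).
Lerp each channel 10% toward 128:
  R: 172 + 0.1×(128−172) = 172 − 4.4 = 167.6 → 168
  G: 119 + 0.1×(128−119) = 119 + 0.9 = 119.9 → 120
  B: 59 + 0.1×(128−59) = 59 + 6.9 = 65.9 → 66
rgb(168, 120, 66) = #a87842.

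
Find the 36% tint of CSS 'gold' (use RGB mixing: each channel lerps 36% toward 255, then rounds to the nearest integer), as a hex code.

#ffe55c

CSS gold is rgb(255, 215, 0).
Per channel, c → c + 0.36(255 − c):
  R: 255 + 0.36×(255−255) = 255 + 0 = 255 → 255
  G: 215 + 0.36×(255−215) = 215 + 14.4 = 229.4 → 229
  B: 0 + 91.8 = 91.8 → 92
rgb(255, 229, 92) = #ffe55c.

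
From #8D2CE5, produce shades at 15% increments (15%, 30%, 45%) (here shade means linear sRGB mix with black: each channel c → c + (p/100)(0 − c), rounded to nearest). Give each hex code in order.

#8D2CE5 is rgb(141, 44, 229).
15%: (141 − 21.15 = 119.85→120, 44 − 6.6 = 37.4→37, 229 − 34.35 = 194.65→195) → #7825C3
30%: (141 − 42.3 = 98.7→99, 44 − 13.2 = 30.8→31, 229 − 68.7 = 160.3→160) → #631FA0
45%: (141 − 63.45 = 77.55→78, 44 − 19.8 = 24.2→24, 229 − 103.05 = 125.95→126) → #4E187E

#7825C3, #631FA0, #4E187E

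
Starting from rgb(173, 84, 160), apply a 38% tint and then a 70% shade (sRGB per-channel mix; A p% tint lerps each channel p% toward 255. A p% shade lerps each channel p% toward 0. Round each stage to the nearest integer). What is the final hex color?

Per channel, c → c + 0.38(255 − c):
  R: 173 + 31.16 = 204.16 → 204
  G: 84 + 0.38×(255−84) = 84 + 64.98 = 148.98 → 149
  B: 160 + 36.1 = 196.1 → 196
After the tint: rgb(204, 149, 196) = #CC95C4.
A 70% shade moves each channel 70% toward 0:
  R: 204 − 142.8 = 61.2 → 61
  G: 149 + 0.7×(0−149) = 149 − 104.3 = 44.7 → 45
  B: 196 + 0.7×(0−196) = 196 − 137.2 = 58.8 → 59
rgb(61, 45, 59) = #3D2D3B.

#3D2D3B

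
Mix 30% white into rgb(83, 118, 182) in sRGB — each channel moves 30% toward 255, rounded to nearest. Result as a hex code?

#879FCC

A 30% tint moves each channel 30% toward 255:
  R: 83 + 0.3×(255−83) = 83 + 51.6 = 134.6 → 135
  G: 118 + 0.3×(255−118) = 118 + 41.1 = 159.1 → 159
  B: 182 + 0.3×(255−182) = 182 + 21.9 = 203.9 → 204
rgb(135, 159, 204) = #879FCC.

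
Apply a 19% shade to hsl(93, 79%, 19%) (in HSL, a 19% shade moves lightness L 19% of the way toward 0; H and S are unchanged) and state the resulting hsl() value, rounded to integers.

hsl(93, 79%, 15%)

L moves 19% from 19 toward 0: 19 − 3.61 = 15.39 → 15.
H and S are unchanged.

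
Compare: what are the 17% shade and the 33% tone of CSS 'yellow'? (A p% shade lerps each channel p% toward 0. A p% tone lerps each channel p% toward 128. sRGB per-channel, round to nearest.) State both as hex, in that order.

#d4d400, #d5d52a

CSS yellow is rgb(255, 255, 0).
17% shade:
  R: 255 + 0.17×(0−255) = 255 − 43.35 = 211.65 → 212
  G: 255 − 43.35 = 211.65 → 212
  B: 0 + 0 = 0 → 0
  → #d4d400
33% tone:
  R: 255 + 0.33×(128−255) = 255 − 41.91 = 213.09 → 213
  G: 255 − 41.91 = 213.09 → 213
  B: 0 + 0.33×(128−0) = 0 + 42.24 = 42.24 → 42
  → #d5d52a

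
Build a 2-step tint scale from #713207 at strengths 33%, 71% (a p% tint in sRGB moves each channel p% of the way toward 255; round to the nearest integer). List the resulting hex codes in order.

#A07659, #D6C4B7

#713207 is rgb(113, 50, 7).
33%: (113 + 46.86 = 159.86→160, 50 + 67.65 = 117.65→118, 7 + 81.84 = 88.84→89) → #A07659
71%: (113 + 100.82 = 213.82→214, 50 + 145.55 = 195.55→196, 7 + 176.08 = 183.08→183) → #D6C4B7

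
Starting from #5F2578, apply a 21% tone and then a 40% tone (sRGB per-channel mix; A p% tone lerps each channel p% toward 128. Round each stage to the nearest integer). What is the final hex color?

#5F2578 is rgb(95, 37, 120).
Lerp each channel 21% toward 128:
  R: 95 + 0.21×(128−95) = 95 + 6.93 = 101.93 → 102
  G: 37 + 19.11 = 56.11 → 56
  B: 120 + 1.68 = 121.68 → 122
After the tone: rgb(102, 56, 122) = #66387A.
Per channel, c → c + 0.4(128 − c):
  R: 102 + 10.4 = 112.4 → 112
  G: 56 + 28.8 = 84.8 → 85
  B: 122 + 2.4 = 124.4 → 124
rgb(112, 85, 124) = #70557C.

#70557C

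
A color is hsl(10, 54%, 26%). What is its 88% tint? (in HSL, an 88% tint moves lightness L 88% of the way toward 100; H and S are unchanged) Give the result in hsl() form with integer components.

hsl(10, 54%, 91%)

L moves 88% from 26 toward 100: 26 + 65.12 = 91.12 → 91.
H and S are unchanged.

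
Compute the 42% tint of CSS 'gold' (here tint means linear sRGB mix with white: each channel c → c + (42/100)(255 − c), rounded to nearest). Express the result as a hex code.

#FFE86B

CSS gold is rgb(255, 215, 0).
A 42% tint moves each channel 42% toward 255:
  R: 255 + 0 = 255 → 255
  G: 215 + 0.42×(255−215) = 215 + 16.8 = 231.8 → 232
  B: 0 + 0.42×(255−0) = 0 + 107.1 = 107.1 → 107
rgb(255, 232, 107) = #FFE86B.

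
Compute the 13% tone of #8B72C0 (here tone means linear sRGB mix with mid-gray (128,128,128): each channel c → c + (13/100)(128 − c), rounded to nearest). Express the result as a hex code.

#8A74B8

#8B72C0 is rgb(139, 114, 192).
A 13% tone moves each channel 13% toward 128:
  R: 139 − 1.43 = 137.57 → 138
  G: 114 + 0.13×(128−114) = 114 + 1.82 = 115.82 → 116
  B: 192 + 0.13×(128−192) = 192 − 8.32 = 183.68 → 184
rgb(138, 116, 184) = #8A74B8.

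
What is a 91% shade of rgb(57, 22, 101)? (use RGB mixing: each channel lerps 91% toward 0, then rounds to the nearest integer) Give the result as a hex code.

#050209

A 91% shade moves each channel 91% toward 0:
  R: 57 + 0.91×(0−57) = 57 − 51.87 = 5.13 → 5
  G: 22 + 0.91×(0−22) = 22 − 20.02 = 1.98 → 2
  B: 101 − 91.91 = 9.09 → 9
rgb(5, 2, 9) = #050209.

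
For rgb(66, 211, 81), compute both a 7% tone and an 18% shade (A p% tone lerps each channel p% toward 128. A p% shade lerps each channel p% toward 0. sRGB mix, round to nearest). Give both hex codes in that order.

#46CD54, #36AD42

7% tone:
  R: 66 + 0.07×(128−66) = 66 + 4.34 = 70.34 → 70
  G: 211 − 5.81 = 205.19 → 205
  B: 81 + 0.07×(128−81) = 81 + 3.29 = 84.29 → 84
  → #46CD54
18% shade:
  R: 66 − 11.88 = 54.12 → 54
  G: 211 + 0.18×(0−211) = 211 − 37.98 = 173.02 → 173
  B: 81 + 0.18×(0−81) = 81 − 14.58 = 66.42 → 66
  → #36AD42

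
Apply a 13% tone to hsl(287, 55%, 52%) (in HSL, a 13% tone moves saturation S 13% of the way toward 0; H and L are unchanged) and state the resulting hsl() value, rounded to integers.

S moves 13% from 55 toward 0: 55 − 7.15 = 47.85 → 48.
H and L are unchanged.

hsl(287, 48%, 52%)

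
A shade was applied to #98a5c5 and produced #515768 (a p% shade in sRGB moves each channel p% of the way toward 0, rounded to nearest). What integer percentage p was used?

#98a5c5 is rgb(152, 165, 197); #515768 is rgb(81, 87, 104).
On the B channel (widest range): 104 ≈ 197 + (p/100)(0 − 197), so p ≈ 100×(104 − 197)/(0 − 197) = -9300/-197 = 47.21.
p = 47 reproduces all three channels after rounding.

47%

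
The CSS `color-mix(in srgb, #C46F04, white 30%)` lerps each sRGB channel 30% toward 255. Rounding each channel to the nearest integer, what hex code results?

#D69A4F

#C46F04 is rgb(196, 111, 4).
A 30% tint moves each channel 30% toward 255:
  R: 196 + 0.3×(255−196) = 196 + 17.7 = 213.7 → 214
  G: 111 + 43.2 = 154.2 → 154
  B: 4 + 75.3 = 79.3 → 79
rgb(214, 154, 79) = #D69A4F.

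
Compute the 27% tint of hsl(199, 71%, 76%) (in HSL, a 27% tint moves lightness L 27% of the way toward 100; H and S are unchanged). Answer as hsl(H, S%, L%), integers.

hsl(199, 71%, 82%)

L moves 27% from 76 toward 100: 76 + 6.48 = 82.48 → 82.
H and S are unchanged.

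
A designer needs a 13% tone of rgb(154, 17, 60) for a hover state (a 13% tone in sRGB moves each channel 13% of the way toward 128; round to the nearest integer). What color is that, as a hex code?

A 13% tone moves each channel 13% toward 128:
  R: 154 + 0.13×(128−154) = 154 − 3.38 = 150.62 → 151
  G: 17 + 0.13×(128−17) = 17 + 14.43 = 31.43 → 31
  B: 60 + 0.13×(128−60) = 60 + 8.84 = 68.84 → 69
rgb(151, 31, 69) = #971F45.

#971F45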